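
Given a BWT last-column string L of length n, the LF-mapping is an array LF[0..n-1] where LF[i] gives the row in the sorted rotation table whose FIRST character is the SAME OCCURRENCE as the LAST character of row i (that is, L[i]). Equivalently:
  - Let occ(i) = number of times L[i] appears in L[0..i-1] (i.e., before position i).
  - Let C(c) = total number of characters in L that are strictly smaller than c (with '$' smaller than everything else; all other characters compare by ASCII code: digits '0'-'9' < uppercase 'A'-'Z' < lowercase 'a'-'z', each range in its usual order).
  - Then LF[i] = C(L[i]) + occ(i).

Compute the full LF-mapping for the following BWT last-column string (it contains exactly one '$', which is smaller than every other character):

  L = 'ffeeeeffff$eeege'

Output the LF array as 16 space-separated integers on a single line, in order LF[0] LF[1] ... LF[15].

Answer: 9 10 1 2 3 4 11 12 13 14 0 5 6 7 15 8

Derivation:
Char counts: '$':1, 'e':8, 'f':6, 'g':1
C (first-col start): C('$')=0, C('e')=1, C('f')=9, C('g')=15
L[0]='f': occ=0, LF[0]=C('f')+0=9+0=9
L[1]='f': occ=1, LF[1]=C('f')+1=9+1=10
L[2]='e': occ=0, LF[2]=C('e')+0=1+0=1
L[3]='e': occ=1, LF[3]=C('e')+1=1+1=2
L[4]='e': occ=2, LF[4]=C('e')+2=1+2=3
L[5]='e': occ=3, LF[5]=C('e')+3=1+3=4
L[6]='f': occ=2, LF[6]=C('f')+2=9+2=11
L[7]='f': occ=3, LF[7]=C('f')+3=9+3=12
L[8]='f': occ=4, LF[8]=C('f')+4=9+4=13
L[9]='f': occ=5, LF[9]=C('f')+5=9+5=14
L[10]='$': occ=0, LF[10]=C('$')+0=0+0=0
L[11]='e': occ=4, LF[11]=C('e')+4=1+4=5
L[12]='e': occ=5, LF[12]=C('e')+5=1+5=6
L[13]='e': occ=6, LF[13]=C('e')+6=1+6=7
L[14]='g': occ=0, LF[14]=C('g')+0=15+0=15
L[15]='e': occ=7, LF[15]=C('e')+7=1+7=8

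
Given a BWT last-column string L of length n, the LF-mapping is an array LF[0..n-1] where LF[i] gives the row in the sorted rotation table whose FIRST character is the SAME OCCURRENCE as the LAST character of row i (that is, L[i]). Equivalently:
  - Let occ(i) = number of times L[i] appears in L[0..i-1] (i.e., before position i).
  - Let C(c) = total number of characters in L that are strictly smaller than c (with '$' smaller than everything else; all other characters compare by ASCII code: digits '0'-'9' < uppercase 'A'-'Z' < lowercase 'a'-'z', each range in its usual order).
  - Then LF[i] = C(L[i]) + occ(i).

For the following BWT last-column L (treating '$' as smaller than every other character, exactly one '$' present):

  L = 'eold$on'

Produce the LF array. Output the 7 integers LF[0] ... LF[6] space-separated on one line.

Answer: 2 5 3 1 0 6 4

Derivation:
Char counts: '$':1, 'd':1, 'e':1, 'l':1, 'n':1, 'o':2
C (first-col start): C('$')=0, C('d')=1, C('e')=2, C('l')=3, C('n')=4, C('o')=5
L[0]='e': occ=0, LF[0]=C('e')+0=2+0=2
L[1]='o': occ=0, LF[1]=C('o')+0=5+0=5
L[2]='l': occ=0, LF[2]=C('l')+0=3+0=3
L[3]='d': occ=0, LF[3]=C('d')+0=1+0=1
L[4]='$': occ=0, LF[4]=C('$')+0=0+0=0
L[5]='o': occ=1, LF[5]=C('o')+1=5+1=6
L[6]='n': occ=0, LF[6]=C('n')+0=4+0=4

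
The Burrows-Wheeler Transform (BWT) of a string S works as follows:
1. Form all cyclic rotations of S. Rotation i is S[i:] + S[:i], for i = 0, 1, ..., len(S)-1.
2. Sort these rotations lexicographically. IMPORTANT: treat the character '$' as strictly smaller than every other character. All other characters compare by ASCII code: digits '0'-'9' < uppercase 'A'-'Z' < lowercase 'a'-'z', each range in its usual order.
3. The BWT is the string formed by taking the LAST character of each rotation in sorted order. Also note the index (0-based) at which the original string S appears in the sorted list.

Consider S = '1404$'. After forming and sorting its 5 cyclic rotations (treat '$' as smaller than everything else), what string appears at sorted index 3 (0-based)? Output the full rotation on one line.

All 5 rotations (rotation i = S[i:]+S[:i]):
  rot[0] = 1404$
  rot[1] = 404$1
  rot[2] = 04$14
  rot[3] = 4$140
  rot[4] = $1404
Sorted (with $ < everything):
  sorted[0] = $1404
  sorted[1] = 04$14
  sorted[2] = 1404$
  sorted[3] = 4$140
  sorted[4] = 404$1
sorted[3] = 4$140

Answer: 4$140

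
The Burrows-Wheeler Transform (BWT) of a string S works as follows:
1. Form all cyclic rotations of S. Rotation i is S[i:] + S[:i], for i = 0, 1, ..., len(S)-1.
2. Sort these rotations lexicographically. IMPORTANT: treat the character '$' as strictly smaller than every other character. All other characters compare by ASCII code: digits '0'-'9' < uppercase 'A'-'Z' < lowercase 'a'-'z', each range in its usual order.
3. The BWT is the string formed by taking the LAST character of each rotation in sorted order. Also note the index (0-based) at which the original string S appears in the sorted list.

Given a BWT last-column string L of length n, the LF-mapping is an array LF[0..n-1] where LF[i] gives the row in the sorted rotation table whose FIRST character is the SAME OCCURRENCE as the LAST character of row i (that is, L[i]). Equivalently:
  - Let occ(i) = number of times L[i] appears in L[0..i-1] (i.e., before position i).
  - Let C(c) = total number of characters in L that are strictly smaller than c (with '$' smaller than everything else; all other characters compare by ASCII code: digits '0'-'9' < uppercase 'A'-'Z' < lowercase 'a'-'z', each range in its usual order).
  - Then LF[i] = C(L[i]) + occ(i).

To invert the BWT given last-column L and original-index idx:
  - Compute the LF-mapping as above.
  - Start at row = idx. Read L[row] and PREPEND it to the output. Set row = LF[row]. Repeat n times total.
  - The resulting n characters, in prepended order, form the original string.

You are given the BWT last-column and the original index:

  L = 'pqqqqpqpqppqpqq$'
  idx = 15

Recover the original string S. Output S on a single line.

Answer: qqqqpqqppqpqpqp$

Derivation:
LF mapping: 1 7 8 9 10 2 11 3 12 4 5 13 6 14 15 0
Walk LF starting at row 15, prepending L[row]:
  step 1: row=15, L[15]='$', prepend. Next row=LF[15]=0
  step 2: row=0, L[0]='p', prepend. Next row=LF[0]=1
  step 3: row=1, L[1]='q', prepend. Next row=LF[1]=7
  step 4: row=7, L[7]='p', prepend. Next row=LF[7]=3
  step 5: row=3, L[3]='q', prepend. Next row=LF[3]=9
  step 6: row=9, L[9]='p', prepend. Next row=LF[9]=4
  step 7: row=4, L[4]='q', prepend. Next row=LF[4]=10
  step 8: row=10, L[10]='p', prepend. Next row=LF[10]=5
  step 9: row=5, L[5]='p', prepend. Next row=LF[5]=2
  step 10: row=2, L[2]='q', prepend. Next row=LF[2]=8
  step 11: row=8, L[8]='q', prepend. Next row=LF[8]=12
  step 12: row=12, L[12]='p', prepend. Next row=LF[12]=6
  step 13: row=6, L[6]='q', prepend. Next row=LF[6]=11
  step 14: row=11, L[11]='q', prepend. Next row=LF[11]=13
  step 15: row=13, L[13]='q', prepend. Next row=LF[13]=14
  step 16: row=14, L[14]='q', prepend. Next row=LF[14]=15
Reversed output: qqqqpqqppqpqpqp$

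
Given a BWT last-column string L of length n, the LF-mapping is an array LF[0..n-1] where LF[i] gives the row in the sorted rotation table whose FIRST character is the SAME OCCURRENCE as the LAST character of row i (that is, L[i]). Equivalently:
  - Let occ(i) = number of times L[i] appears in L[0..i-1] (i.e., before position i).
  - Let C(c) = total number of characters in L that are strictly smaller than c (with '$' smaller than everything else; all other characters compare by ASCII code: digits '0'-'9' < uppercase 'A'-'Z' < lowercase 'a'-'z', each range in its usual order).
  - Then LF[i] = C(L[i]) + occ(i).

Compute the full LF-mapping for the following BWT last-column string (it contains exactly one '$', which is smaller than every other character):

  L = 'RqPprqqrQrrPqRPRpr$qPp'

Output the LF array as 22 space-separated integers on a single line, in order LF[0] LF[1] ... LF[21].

Char counts: '$':1, 'P':4, 'Q':1, 'R':3, 'p':3, 'q':5, 'r':5
C (first-col start): C('$')=0, C('P')=1, C('Q')=5, C('R')=6, C('p')=9, C('q')=12, C('r')=17
L[0]='R': occ=0, LF[0]=C('R')+0=6+0=6
L[1]='q': occ=0, LF[1]=C('q')+0=12+0=12
L[2]='P': occ=0, LF[2]=C('P')+0=1+0=1
L[3]='p': occ=0, LF[3]=C('p')+0=9+0=9
L[4]='r': occ=0, LF[4]=C('r')+0=17+0=17
L[5]='q': occ=1, LF[5]=C('q')+1=12+1=13
L[6]='q': occ=2, LF[6]=C('q')+2=12+2=14
L[7]='r': occ=1, LF[7]=C('r')+1=17+1=18
L[8]='Q': occ=0, LF[8]=C('Q')+0=5+0=5
L[9]='r': occ=2, LF[9]=C('r')+2=17+2=19
L[10]='r': occ=3, LF[10]=C('r')+3=17+3=20
L[11]='P': occ=1, LF[11]=C('P')+1=1+1=2
L[12]='q': occ=3, LF[12]=C('q')+3=12+3=15
L[13]='R': occ=1, LF[13]=C('R')+1=6+1=7
L[14]='P': occ=2, LF[14]=C('P')+2=1+2=3
L[15]='R': occ=2, LF[15]=C('R')+2=6+2=8
L[16]='p': occ=1, LF[16]=C('p')+1=9+1=10
L[17]='r': occ=4, LF[17]=C('r')+4=17+4=21
L[18]='$': occ=0, LF[18]=C('$')+0=0+0=0
L[19]='q': occ=4, LF[19]=C('q')+4=12+4=16
L[20]='P': occ=3, LF[20]=C('P')+3=1+3=4
L[21]='p': occ=2, LF[21]=C('p')+2=9+2=11

Answer: 6 12 1 9 17 13 14 18 5 19 20 2 15 7 3 8 10 21 0 16 4 11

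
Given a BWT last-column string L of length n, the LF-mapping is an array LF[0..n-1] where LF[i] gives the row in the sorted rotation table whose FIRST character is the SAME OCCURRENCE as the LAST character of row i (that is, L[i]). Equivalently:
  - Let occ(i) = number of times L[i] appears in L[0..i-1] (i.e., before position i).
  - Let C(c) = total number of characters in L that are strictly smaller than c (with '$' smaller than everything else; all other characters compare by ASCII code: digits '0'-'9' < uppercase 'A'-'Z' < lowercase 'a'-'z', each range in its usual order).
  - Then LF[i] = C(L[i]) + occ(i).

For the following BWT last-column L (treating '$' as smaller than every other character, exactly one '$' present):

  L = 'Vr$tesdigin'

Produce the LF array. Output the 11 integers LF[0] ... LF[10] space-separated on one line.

Answer: 1 8 0 10 3 9 2 5 4 6 7

Derivation:
Char counts: '$':1, 'V':1, 'd':1, 'e':1, 'g':1, 'i':2, 'n':1, 'r':1, 's':1, 't':1
C (first-col start): C('$')=0, C('V')=1, C('d')=2, C('e')=3, C('g')=4, C('i')=5, C('n')=7, C('r')=8, C('s')=9, C('t')=10
L[0]='V': occ=0, LF[0]=C('V')+0=1+0=1
L[1]='r': occ=0, LF[1]=C('r')+0=8+0=8
L[2]='$': occ=0, LF[2]=C('$')+0=0+0=0
L[3]='t': occ=0, LF[3]=C('t')+0=10+0=10
L[4]='e': occ=0, LF[4]=C('e')+0=3+0=3
L[5]='s': occ=0, LF[5]=C('s')+0=9+0=9
L[6]='d': occ=0, LF[6]=C('d')+0=2+0=2
L[7]='i': occ=0, LF[7]=C('i')+0=5+0=5
L[8]='g': occ=0, LF[8]=C('g')+0=4+0=4
L[9]='i': occ=1, LF[9]=C('i')+1=5+1=6
L[10]='n': occ=0, LF[10]=C('n')+0=7+0=7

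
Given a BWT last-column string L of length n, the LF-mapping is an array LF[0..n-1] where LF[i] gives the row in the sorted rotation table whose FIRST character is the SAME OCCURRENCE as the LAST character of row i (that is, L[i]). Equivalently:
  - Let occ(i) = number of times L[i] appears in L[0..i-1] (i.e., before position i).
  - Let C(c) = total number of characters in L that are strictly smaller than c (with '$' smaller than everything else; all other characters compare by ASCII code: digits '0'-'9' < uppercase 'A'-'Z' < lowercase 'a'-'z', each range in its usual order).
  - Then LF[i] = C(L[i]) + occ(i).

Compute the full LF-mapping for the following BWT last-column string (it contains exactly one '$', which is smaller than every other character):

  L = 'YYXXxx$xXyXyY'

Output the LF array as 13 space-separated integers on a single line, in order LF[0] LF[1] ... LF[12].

Char counts: '$':1, 'X':4, 'Y':3, 'x':3, 'y':2
C (first-col start): C('$')=0, C('X')=1, C('Y')=5, C('x')=8, C('y')=11
L[0]='Y': occ=0, LF[0]=C('Y')+0=5+0=5
L[1]='Y': occ=1, LF[1]=C('Y')+1=5+1=6
L[2]='X': occ=0, LF[2]=C('X')+0=1+0=1
L[3]='X': occ=1, LF[3]=C('X')+1=1+1=2
L[4]='x': occ=0, LF[4]=C('x')+0=8+0=8
L[5]='x': occ=1, LF[5]=C('x')+1=8+1=9
L[6]='$': occ=0, LF[6]=C('$')+0=0+0=0
L[7]='x': occ=2, LF[7]=C('x')+2=8+2=10
L[8]='X': occ=2, LF[8]=C('X')+2=1+2=3
L[9]='y': occ=0, LF[9]=C('y')+0=11+0=11
L[10]='X': occ=3, LF[10]=C('X')+3=1+3=4
L[11]='y': occ=1, LF[11]=C('y')+1=11+1=12
L[12]='Y': occ=2, LF[12]=C('Y')+2=5+2=7

Answer: 5 6 1 2 8 9 0 10 3 11 4 12 7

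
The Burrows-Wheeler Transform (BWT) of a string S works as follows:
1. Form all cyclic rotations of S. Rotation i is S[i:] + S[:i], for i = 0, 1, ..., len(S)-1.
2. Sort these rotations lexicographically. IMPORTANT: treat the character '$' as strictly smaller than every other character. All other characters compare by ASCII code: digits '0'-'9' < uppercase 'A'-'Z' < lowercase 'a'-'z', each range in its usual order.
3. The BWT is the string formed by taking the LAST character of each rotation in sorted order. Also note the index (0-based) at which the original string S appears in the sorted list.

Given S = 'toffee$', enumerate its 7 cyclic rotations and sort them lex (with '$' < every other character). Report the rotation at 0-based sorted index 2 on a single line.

All 7 rotations (rotation i = S[i:]+S[:i]):
  rot[0] = toffee$
  rot[1] = offee$t
  rot[2] = ffee$to
  rot[3] = fee$tof
  rot[4] = ee$toff
  rot[5] = e$toffe
  rot[6] = $toffee
Sorted (with $ < everything):
  sorted[0] = $toffee
  sorted[1] = e$toffe
  sorted[2] = ee$toff
  sorted[3] = fee$tof
  sorted[4] = ffee$to
  sorted[5] = offee$t
  sorted[6] = toffee$
sorted[2] = ee$toff

Answer: ee$toff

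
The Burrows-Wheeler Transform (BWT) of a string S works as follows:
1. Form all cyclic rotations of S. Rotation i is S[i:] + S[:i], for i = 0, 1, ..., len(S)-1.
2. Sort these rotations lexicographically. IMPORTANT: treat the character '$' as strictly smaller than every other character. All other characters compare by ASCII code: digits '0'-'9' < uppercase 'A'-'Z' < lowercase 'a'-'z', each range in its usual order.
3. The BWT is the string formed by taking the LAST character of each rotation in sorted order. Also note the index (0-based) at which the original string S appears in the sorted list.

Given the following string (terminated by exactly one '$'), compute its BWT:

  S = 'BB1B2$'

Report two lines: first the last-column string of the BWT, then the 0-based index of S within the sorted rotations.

Answer: 2BBB1$
5

Derivation:
All 6 rotations (rotation i = S[i:]+S[:i]):
  rot[0] = BB1B2$
  rot[1] = B1B2$B
  rot[2] = 1B2$BB
  rot[3] = B2$BB1
  rot[4] = 2$BB1B
  rot[5] = $BB1B2
Sorted (with $ < everything):
  sorted[0] = $BB1B2  (last char: '2')
  sorted[1] = 1B2$BB  (last char: 'B')
  sorted[2] = 2$BB1B  (last char: 'B')
  sorted[3] = B1B2$B  (last char: 'B')
  sorted[4] = B2$BB1  (last char: '1')
  sorted[5] = BB1B2$  (last char: '$')
Last column: 2BBB1$
Original string S is at sorted index 5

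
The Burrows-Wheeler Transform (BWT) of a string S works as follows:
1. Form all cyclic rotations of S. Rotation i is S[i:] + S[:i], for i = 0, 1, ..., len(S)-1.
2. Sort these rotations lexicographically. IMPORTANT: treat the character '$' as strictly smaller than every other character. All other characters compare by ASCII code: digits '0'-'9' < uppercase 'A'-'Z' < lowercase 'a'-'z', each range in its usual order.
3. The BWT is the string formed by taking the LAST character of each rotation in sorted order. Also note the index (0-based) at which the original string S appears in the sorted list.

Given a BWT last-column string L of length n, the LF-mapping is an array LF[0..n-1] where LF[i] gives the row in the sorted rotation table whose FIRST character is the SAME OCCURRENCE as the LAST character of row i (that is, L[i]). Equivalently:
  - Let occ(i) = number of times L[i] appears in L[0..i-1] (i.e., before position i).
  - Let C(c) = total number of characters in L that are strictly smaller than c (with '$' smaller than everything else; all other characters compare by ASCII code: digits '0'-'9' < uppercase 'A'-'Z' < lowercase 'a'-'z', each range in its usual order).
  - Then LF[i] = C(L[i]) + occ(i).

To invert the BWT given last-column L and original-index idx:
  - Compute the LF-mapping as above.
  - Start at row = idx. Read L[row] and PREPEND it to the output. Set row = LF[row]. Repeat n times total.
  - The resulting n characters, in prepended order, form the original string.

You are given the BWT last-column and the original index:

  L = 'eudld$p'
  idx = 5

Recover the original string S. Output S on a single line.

LF mapping: 3 6 1 4 2 0 5
Walk LF starting at row 5, prepending L[row]:
  step 1: row=5, L[5]='$', prepend. Next row=LF[5]=0
  step 2: row=0, L[0]='e', prepend. Next row=LF[0]=3
  step 3: row=3, L[3]='l', prepend. Next row=LF[3]=4
  step 4: row=4, L[4]='d', prepend. Next row=LF[4]=2
  step 5: row=2, L[2]='d', prepend. Next row=LF[2]=1
  step 6: row=1, L[1]='u', prepend. Next row=LF[1]=6
  step 7: row=6, L[6]='p', prepend. Next row=LF[6]=5
Reversed output: puddle$

Answer: puddle$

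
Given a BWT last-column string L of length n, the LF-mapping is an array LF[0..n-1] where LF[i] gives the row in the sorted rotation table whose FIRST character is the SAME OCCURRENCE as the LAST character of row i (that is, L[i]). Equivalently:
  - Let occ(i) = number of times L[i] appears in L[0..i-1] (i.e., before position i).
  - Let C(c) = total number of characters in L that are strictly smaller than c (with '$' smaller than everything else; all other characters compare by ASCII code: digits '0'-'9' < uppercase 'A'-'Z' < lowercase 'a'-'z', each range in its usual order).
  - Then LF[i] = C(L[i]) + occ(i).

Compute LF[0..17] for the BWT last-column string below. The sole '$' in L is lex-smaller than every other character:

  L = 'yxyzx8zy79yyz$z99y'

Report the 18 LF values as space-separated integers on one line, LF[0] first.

Answer: 8 6 9 14 7 2 15 10 1 3 11 12 16 0 17 4 5 13

Derivation:
Char counts: '$':1, '7':1, '8':1, '9':3, 'x':2, 'y':6, 'z':4
C (first-col start): C('$')=0, C('7')=1, C('8')=2, C('9')=3, C('x')=6, C('y')=8, C('z')=14
L[0]='y': occ=0, LF[0]=C('y')+0=8+0=8
L[1]='x': occ=0, LF[1]=C('x')+0=6+0=6
L[2]='y': occ=1, LF[2]=C('y')+1=8+1=9
L[3]='z': occ=0, LF[3]=C('z')+0=14+0=14
L[4]='x': occ=1, LF[4]=C('x')+1=6+1=7
L[5]='8': occ=0, LF[5]=C('8')+0=2+0=2
L[6]='z': occ=1, LF[6]=C('z')+1=14+1=15
L[7]='y': occ=2, LF[7]=C('y')+2=8+2=10
L[8]='7': occ=0, LF[8]=C('7')+0=1+0=1
L[9]='9': occ=0, LF[9]=C('9')+0=3+0=3
L[10]='y': occ=3, LF[10]=C('y')+3=8+3=11
L[11]='y': occ=4, LF[11]=C('y')+4=8+4=12
L[12]='z': occ=2, LF[12]=C('z')+2=14+2=16
L[13]='$': occ=0, LF[13]=C('$')+0=0+0=0
L[14]='z': occ=3, LF[14]=C('z')+3=14+3=17
L[15]='9': occ=1, LF[15]=C('9')+1=3+1=4
L[16]='9': occ=2, LF[16]=C('9')+2=3+2=5
L[17]='y': occ=5, LF[17]=C('y')+5=8+5=13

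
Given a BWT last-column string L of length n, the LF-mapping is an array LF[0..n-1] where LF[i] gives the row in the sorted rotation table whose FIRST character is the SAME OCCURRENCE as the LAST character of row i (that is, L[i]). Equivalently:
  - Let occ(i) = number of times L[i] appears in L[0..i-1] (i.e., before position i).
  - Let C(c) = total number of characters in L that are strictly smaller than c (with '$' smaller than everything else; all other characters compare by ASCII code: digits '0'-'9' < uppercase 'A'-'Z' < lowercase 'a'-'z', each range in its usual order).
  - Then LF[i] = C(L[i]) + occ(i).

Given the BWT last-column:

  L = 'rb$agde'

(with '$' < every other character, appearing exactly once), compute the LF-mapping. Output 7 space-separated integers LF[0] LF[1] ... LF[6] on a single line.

Answer: 6 2 0 1 5 3 4

Derivation:
Char counts: '$':1, 'a':1, 'b':1, 'd':1, 'e':1, 'g':1, 'r':1
C (first-col start): C('$')=0, C('a')=1, C('b')=2, C('d')=3, C('e')=4, C('g')=5, C('r')=6
L[0]='r': occ=0, LF[0]=C('r')+0=6+0=6
L[1]='b': occ=0, LF[1]=C('b')+0=2+0=2
L[2]='$': occ=0, LF[2]=C('$')+0=0+0=0
L[3]='a': occ=0, LF[3]=C('a')+0=1+0=1
L[4]='g': occ=0, LF[4]=C('g')+0=5+0=5
L[5]='d': occ=0, LF[5]=C('d')+0=3+0=3
L[6]='e': occ=0, LF[6]=C('e')+0=4+0=4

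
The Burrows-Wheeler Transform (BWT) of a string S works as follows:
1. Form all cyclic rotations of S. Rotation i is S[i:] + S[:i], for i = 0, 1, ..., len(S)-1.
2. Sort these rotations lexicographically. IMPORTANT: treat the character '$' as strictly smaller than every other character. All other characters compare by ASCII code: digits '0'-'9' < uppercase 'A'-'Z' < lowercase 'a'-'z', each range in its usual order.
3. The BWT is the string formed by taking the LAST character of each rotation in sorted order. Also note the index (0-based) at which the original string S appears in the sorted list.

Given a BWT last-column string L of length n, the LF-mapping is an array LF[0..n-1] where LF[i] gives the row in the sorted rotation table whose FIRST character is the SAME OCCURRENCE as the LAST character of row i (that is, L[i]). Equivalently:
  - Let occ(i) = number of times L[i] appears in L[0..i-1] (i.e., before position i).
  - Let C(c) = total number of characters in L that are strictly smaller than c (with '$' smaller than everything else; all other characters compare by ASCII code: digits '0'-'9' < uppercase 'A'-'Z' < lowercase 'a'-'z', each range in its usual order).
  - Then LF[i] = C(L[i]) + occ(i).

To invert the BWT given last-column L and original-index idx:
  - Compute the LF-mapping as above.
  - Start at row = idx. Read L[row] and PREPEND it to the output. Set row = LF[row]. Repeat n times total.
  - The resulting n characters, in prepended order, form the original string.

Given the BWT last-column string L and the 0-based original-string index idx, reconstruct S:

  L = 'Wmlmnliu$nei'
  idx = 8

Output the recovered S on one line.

Answer: millenniumW$

Derivation:
LF mapping: 1 7 5 8 9 6 3 11 0 10 2 4
Walk LF starting at row 8, prepending L[row]:
  step 1: row=8, L[8]='$', prepend. Next row=LF[8]=0
  step 2: row=0, L[0]='W', prepend. Next row=LF[0]=1
  step 3: row=1, L[1]='m', prepend. Next row=LF[1]=7
  step 4: row=7, L[7]='u', prepend. Next row=LF[7]=11
  step 5: row=11, L[11]='i', prepend. Next row=LF[11]=4
  step 6: row=4, L[4]='n', prepend. Next row=LF[4]=9
  step 7: row=9, L[9]='n', prepend. Next row=LF[9]=10
  step 8: row=10, L[10]='e', prepend. Next row=LF[10]=2
  step 9: row=2, L[2]='l', prepend. Next row=LF[2]=5
  step 10: row=5, L[5]='l', prepend. Next row=LF[5]=6
  step 11: row=6, L[6]='i', prepend. Next row=LF[6]=3
  step 12: row=3, L[3]='m', prepend. Next row=LF[3]=8
Reversed output: millenniumW$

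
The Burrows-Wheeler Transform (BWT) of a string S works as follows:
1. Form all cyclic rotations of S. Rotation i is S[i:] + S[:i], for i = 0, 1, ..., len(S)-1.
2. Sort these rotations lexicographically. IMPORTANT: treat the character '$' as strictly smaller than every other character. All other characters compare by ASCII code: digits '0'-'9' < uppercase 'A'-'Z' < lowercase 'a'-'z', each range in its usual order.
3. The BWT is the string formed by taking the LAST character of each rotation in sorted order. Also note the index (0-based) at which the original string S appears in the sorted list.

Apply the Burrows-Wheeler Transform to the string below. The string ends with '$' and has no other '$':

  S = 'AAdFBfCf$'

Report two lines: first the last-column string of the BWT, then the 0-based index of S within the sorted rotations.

Answer: f$AFfdACB
1

Derivation:
All 9 rotations (rotation i = S[i:]+S[:i]):
  rot[0] = AAdFBfCf$
  rot[1] = AdFBfCf$A
  rot[2] = dFBfCf$AA
  rot[3] = FBfCf$AAd
  rot[4] = BfCf$AAdF
  rot[5] = fCf$AAdFB
  rot[6] = Cf$AAdFBf
  rot[7] = f$AAdFBfC
  rot[8] = $AAdFBfCf
Sorted (with $ < everything):
  sorted[0] = $AAdFBfCf  (last char: 'f')
  sorted[1] = AAdFBfCf$  (last char: '$')
  sorted[2] = AdFBfCf$A  (last char: 'A')
  sorted[3] = BfCf$AAdF  (last char: 'F')
  sorted[4] = Cf$AAdFBf  (last char: 'f')
  sorted[5] = FBfCf$AAd  (last char: 'd')
  sorted[6] = dFBfCf$AA  (last char: 'A')
  sorted[7] = f$AAdFBfC  (last char: 'C')
  sorted[8] = fCf$AAdFB  (last char: 'B')
Last column: f$AFfdACB
Original string S is at sorted index 1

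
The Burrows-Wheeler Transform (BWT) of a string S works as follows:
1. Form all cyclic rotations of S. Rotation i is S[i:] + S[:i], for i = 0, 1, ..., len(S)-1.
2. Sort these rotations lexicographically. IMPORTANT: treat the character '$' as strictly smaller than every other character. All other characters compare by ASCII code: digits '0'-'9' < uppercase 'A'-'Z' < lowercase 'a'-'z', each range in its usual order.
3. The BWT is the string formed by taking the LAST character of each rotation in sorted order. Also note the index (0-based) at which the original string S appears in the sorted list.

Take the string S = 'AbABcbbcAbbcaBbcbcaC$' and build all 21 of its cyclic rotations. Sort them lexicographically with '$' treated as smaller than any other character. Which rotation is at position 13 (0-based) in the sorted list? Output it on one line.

All 21 rotations (rotation i = S[i:]+S[:i]):
  rot[0] = AbABcbbcAbbcaBbcbcaC$
  rot[1] = bABcbbcAbbcaBbcbcaC$A
  rot[2] = ABcbbcAbbcaBbcbcaC$Ab
  rot[3] = BcbbcAbbcaBbcbcaC$AbA
  rot[4] = cbbcAbbcaBbcbcaC$AbAB
  rot[5] = bbcAbbcaBbcbcaC$AbABc
  rot[6] = bcAbbcaBbcbcaC$AbABcb
  rot[7] = cAbbcaBbcbcaC$AbABcbb
  rot[8] = AbbcaBbcbcaC$AbABcbbc
  rot[9] = bbcaBbcbcaC$AbABcbbcA
  rot[10] = bcaBbcbcaC$AbABcbbcAb
  rot[11] = caBbcbcaC$AbABcbbcAbb
  rot[12] = aBbcbcaC$AbABcbbcAbbc
  rot[13] = BbcbcaC$AbABcbbcAbbca
  rot[14] = bcbcaC$AbABcbbcAbbcaB
  rot[15] = cbcaC$AbABcbbcAbbcaBb
  rot[16] = bcaC$AbABcbbcAbbcaBbc
  rot[17] = caC$AbABcbbcAbbcaBbcb
  rot[18] = aC$AbABcbbcAbbcaBbcbc
  rot[19] = C$AbABcbbcAbbcaBbcbca
  rot[20] = $AbABcbbcAbbcaBbcbcaC
Sorted (with $ < everything):
  sorted[0] = $AbABcbbcAbbcaBbcbcaC
  sorted[1] = ABcbbcAbbcaBbcbcaC$Ab
  sorted[2] = AbABcbbcAbbcaBbcbcaC$
  sorted[3] = AbbcaBbcbcaC$AbABcbbc
  sorted[4] = BbcbcaC$AbABcbbcAbbca
  sorted[5] = BcbbcAbbcaBbcbcaC$AbA
  sorted[6] = C$AbABcbbcAbbcaBbcbca
  sorted[7] = aBbcbcaC$AbABcbbcAbbc
  sorted[8] = aC$AbABcbbcAbbcaBbcbc
  sorted[9] = bABcbbcAbbcaBbcbcaC$A
  sorted[10] = bbcAbbcaBbcbcaC$AbABc
  sorted[11] = bbcaBbcbcaC$AbABcbbcA
  sorted[12] = bcAbbcaBbcbcaC$AbABcb
  sorted[13] = bcaBbcbcaC$AbABcbbcAb
  sorted[14] = bcaC$AbABcbbcAbbcaBbc
  sorted[15] = bcbcaC$AbABcbbcAbbcaB
  sorted[16] = cAbbcaBbcbcaC$AbABcbb
  sorted[17] = caBbcbcaC$AbABcbbcAbb
  sorted[18] = caC$AbABcbbcAbbcaBbcb
  sorted[19] = cbbcAbbcaBbcbcaC$AbAB
  sorted[20] = cbcaC$AbABcbbcAbbcaBb
sorted[13] = bcaBbcbcaC$AbABcbbcAb

Answer: bcaBbcbcaC$AbABcbbcAb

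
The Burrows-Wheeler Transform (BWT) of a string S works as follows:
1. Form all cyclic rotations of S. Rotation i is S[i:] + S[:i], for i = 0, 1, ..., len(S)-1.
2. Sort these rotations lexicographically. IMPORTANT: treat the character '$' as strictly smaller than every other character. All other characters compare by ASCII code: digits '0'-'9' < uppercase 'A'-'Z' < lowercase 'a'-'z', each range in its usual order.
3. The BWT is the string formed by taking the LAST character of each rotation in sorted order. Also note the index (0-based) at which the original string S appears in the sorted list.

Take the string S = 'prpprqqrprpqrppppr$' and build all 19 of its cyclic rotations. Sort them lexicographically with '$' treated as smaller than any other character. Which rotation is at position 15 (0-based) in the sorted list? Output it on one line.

Answer: rpprqqrprpqrppppr$p

Derivation:
All 19 rotations (rotation i = S[i:]+S[:i]):
  rot[0] = prpprqqrprpqrppppr$
  rot[1] = rpprqqrprpqrppppr$p
  rot[2] = pprqqrprpqrppppr$pr
  rot[3] = prqqrprpqrppppr$prp
  rot[4] = rqqrprpqrppppr$prpp
  rot[5] = qqrprpqrppppr$prppr
  rot[6] = qrprpqrppppr$prpprq
  rot[7] = rprpqrppppr$prpprqq
  rot[8] = prpqrppppr$prpprqqr
  rot[9] = rpqrppppr$prpprqqrp
  rot[10] = pqrppppr$prpprqqrpr
  rot[11] = qrppppr$prpprqqrprp
  rot[12] = rppppr$prpprqqrprpq
  rot[13] = ppppr$prpprqqrprpqr
  rot[14] = pppr$prpprqqrprpqrp
  rot[15] = ppr$prpprqqrprpqrpp
  rot[16] = pr$prpprqqrprpqrppp
  rot[17] = r$prpprqqrprpqrpppp
  rot[18] = $prpprqqrprpqrppppr
Sorted (with $ < everything):
  sorted[0] = $prpprqqrprpqrppppr
  sorted[1] = ppppr$prpprqqrprpqr
  sorted[2] = pppr$prpprqqrprpqrp
  sorted[3] = ppr$prpprqqrprpqrpp
  sorted[4] = pprqqrprpqrppppr$pr
  sorted[5] = pqrppppr$prpprqqrpr
  sorted[6] = pr$prpprqqrprpqrppp
  sorted[7] = prpprqqrprpqrppppr$
  sorted[8] = prpqrppppr$prpprqqr
  sorted[9] = prqqrprpqrppppr$prp
  sorted[10] = qqrprpqrppppr$prppr
  sorted[11] = qrppppr$prpprqqrprp
  sorted[12] = qrprpqrppppr$prpprq
  sorted[13] = r$prpprqqrprpqrpppp
  sorted[14] = rppppr$prpprqqrprpq
  sorted[15] = rpprqqrprpqrppppr$p
  sorted[16] = rpqrppppr$prpprqqrp
  sorted[17] = rprpqrppppr$prpprqq
  sorted[18] = rqqrprpqrppppr$prpp
sorted[15] = rpprqqrprpqrppppr$p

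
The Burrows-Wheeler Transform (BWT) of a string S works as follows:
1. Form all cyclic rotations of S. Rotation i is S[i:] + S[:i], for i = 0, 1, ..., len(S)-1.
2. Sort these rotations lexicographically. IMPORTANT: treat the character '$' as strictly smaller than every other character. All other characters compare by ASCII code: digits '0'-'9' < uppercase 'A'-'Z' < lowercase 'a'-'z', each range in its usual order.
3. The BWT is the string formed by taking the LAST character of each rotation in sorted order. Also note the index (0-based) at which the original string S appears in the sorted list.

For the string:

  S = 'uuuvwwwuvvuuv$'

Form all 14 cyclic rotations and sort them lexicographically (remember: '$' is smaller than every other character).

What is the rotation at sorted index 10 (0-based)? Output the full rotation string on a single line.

All 14 rotations (rotation i = S[i:]+S[:i]):
  rot[0] = uuuvwwwuvvuuv$
  rot[1] = uuvwwwuvvuuv$u
  rot[2] = uvwwwuvvuuv$uu
  rot[3] = vwwwuvvuuv$uuu
  rot[4] = wwwuvvuuv$uuuv
  rot[5] = wwuvvuuv$uuuvw
  rot[6] = wuvvuuv$uuuvww
  rot[7] = uvvuuv$uuuvwww
  rot[8] = vvuuv$uuuvwwwu
  rot[9] = vuuv$uuuvwwwuv
  rot[10] = uuv$uuuvwwwuvv
  rot[11] = uv$uuuvwwwuvvu
  rot[12] = v$uuuvwwwuvvuu
  rot[13] = $uuuvwwwuvvuuv
Sorted (with $ < everything):
  sorted[0] = $uuuvwwwuvvuuv
  sorted[1] = uuuvwwwuvvuuv$
  sorted[2] = uuv$uuuvwwwuvv
  sorted[3] = uuvwwwuvvuuv$u
  sorted[4] = uv$uuuvwwwuvvu
  sorted[5] = uvvuuv$uuuvwww
  sorted[6] = uvwwwuvvuuv$uu
  sorted[7] = v$uuuvwwwuvvuu
  sorted[8] = vuuv$uuuvwwwuv
  sorted[9] = vvuuv$uuuvwwwu
  sorted[10] = vwwwuvvuuv$uuu
  sorted[11] = wuvvuuv$uuuvww
  sorted[12] = wwuvvuuv$uuuvw
  sorted[13] = wwwuvvuuv$uuuv
sorted[10] = vwwwuvvuuv$uuu

Answer: vwwwuvvuuv$uuu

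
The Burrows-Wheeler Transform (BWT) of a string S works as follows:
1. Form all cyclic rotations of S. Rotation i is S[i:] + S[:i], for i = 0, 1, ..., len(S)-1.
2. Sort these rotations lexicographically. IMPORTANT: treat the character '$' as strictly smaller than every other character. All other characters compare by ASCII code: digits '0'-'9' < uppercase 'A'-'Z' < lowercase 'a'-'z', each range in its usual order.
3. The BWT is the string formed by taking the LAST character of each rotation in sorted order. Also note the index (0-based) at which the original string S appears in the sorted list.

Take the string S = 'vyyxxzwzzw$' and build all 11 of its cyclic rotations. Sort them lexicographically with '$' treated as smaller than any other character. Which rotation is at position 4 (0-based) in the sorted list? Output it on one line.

Answer: xxzwzzw$vyy

Derivation:
All 11 rotations (rotation i = S[i:]+S[:i]):
  rot[0] = vyyxxzwzzw$
  rot[1] = yyxxzwzzw$v
  rot[2] = yxxzwzzw$vy
  rot[3] = xxzwzzw$vyy
  rot[4] = xzwzzw$vyyx
  rot[5] = zwzzw$vyyxx
  rot[6] = wzzw$vyyxxz
  rot[7] = zzw$vyyxxzw
  rot[8] = zw$vyyxxzwz
  rot[9] = w$vyyxxzwzz
  rot[10] = $vyyxxzwzzw
Sorted (with $ < everything):
  sorted[0] = $vyyxxzwzzw
  sorted[1] = vyyxxzwzzw$
  sorted[2] = w$vyyxxzwzz
  sorted[3] = wzzw$vyyxxz
  sorted[4] = xxzwzzw$vyy
  sorted[5] = xzwzzw$vyyx
  sorted[6] = yxxzwzzw$vy
  sorted[7] = yyxxzwzzw$v
  sorted[8] = zw$vyyxxzwz
  sorted[9] = zwzzw$vyyxx
  sorted[10] = zzw$vyyxxzw
sorted[4] = xxzwzzw$vyy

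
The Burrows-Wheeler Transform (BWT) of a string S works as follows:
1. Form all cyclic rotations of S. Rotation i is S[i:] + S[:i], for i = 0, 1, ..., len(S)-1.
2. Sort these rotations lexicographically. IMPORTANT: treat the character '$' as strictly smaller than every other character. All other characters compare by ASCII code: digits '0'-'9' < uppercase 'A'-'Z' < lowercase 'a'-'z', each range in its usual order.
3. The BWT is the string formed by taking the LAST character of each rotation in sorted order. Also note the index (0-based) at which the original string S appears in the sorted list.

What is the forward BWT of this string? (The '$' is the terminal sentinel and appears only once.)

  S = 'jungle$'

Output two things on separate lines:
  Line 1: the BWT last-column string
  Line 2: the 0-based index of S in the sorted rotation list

Answer: eln$guj
3

Derivation:
All 7 rotations (rotation i = S[i:]+S[:i]):
  rot[0] = jungle$
  rot[1] = ungle$j
  rot[2] = ngle$ju
  rot[3] = gle$jun
  rot[4] = le$jung
  rot[5] = e$jungl
  rot[6] = $jungle
Sorted (with $ < everything):
  sorted[0] = $jungle  (last char: 'e')
  sorted[1] = e$jungl  (last char: 'l')
  sorted[2] = gle$jun  (last char: 'n')
  sorted[3] = jungle$  (last char: '$')
  sorted[4] = le$jung  (last char: 'g')
  sorted[5] = ngle$ju  (last char: 'u')
  sorted[6] = ungle$j  (last char: 'j')
Last column: eln$guj
Original string S is at sorted index 3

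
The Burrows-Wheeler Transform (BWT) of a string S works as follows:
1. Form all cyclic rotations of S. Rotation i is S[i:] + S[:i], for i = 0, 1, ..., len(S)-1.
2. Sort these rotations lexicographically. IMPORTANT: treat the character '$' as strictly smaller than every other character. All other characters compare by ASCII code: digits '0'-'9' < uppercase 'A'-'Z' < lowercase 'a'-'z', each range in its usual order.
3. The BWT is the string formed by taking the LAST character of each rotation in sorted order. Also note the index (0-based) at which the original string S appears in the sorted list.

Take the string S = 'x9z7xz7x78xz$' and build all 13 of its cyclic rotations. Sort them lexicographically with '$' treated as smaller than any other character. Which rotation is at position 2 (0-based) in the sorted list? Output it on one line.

Answer: 7x78xz$x9z7xz

Derivation:
All 13 rotations (rotation i = S[i:]+S[:i]):
  rot[0] = x9z7xz7x78xz$
  rot[1] = 9z7xz7x78xz$x
  rot[2] = z7xz7x78xz$x9
  rot[3] = 7xz7x78xz$x9z
  rot[4] = xz7x78xz$x9z7
  rot[5] = z7x78xz$x9z7x
  rot[6] = 7x78xz$x9z7xz
  rot[7] = x78xz$x9z7xz7
  rot[8] = 78xz$x9z7xz7x
  rot[9] = 8xz$x9z7xz7x7
  rot[10] = xz$x9z7xz7x78
  rot[11] = z$x9z7xz7x78x
  rot[12] = $x9z7xz7x78xz
Sorted (with $ < everything):
  sorted[0] = $x9z7xz7x78xz
  sorted[1] = 78xz$x9z7xz7x
  sorted[2] = 7x78xz$x9z7xz
  sorted[3] = 7xz7x78xz$x9z
  sorted[4] = 8xz$x9z7xz7x7
  sorted[5] = 9z7xz7x78xz$x
  sorted[6] = x78xz$x9z7xz7
  sorted[7] = x9z7xz7x78xz$
  sorted[8] = xz$x9z7xz7x78
  sorted[9] = xz7x78xz$x9z7
  sorted[10] = z$x9z7xz7x78x
  sorted[11] = z7x78xz$x9z7x
  sorted[12] = z7xz7x78xz$x9
sorted[2] = 7x78xz$x9z7xz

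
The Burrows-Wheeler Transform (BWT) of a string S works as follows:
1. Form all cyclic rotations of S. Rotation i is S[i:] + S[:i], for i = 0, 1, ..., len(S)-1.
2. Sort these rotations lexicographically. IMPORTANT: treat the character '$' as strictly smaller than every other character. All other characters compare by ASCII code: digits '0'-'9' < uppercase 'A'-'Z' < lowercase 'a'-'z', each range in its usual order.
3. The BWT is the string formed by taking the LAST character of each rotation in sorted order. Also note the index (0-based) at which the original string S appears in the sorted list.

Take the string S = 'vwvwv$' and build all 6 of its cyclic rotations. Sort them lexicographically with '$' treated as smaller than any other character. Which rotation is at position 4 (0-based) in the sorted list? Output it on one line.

Answer: wv$vwv

Derivation:
All 6 rotations (rotation i = S[i:]+S[:i]):
  rot[0] = vwvwv$
  rot[1] = wvwv$v
  rot[2] = vwv$vw
  rot[3] = wv$vwv
  rot[4] = v$vwvw
  rot[5] = $vwvwv
Sorted (with $ < everything):
  sorted[0] = $vwvwv
  sorted[1] = v$vwvw
  sorted[2] = vwv$vw
  sorted[3] = vwvwv$
  sorted[4] = wv$vwv
  sorted[5] = wvwv$v
sorted[4] = wv$vwv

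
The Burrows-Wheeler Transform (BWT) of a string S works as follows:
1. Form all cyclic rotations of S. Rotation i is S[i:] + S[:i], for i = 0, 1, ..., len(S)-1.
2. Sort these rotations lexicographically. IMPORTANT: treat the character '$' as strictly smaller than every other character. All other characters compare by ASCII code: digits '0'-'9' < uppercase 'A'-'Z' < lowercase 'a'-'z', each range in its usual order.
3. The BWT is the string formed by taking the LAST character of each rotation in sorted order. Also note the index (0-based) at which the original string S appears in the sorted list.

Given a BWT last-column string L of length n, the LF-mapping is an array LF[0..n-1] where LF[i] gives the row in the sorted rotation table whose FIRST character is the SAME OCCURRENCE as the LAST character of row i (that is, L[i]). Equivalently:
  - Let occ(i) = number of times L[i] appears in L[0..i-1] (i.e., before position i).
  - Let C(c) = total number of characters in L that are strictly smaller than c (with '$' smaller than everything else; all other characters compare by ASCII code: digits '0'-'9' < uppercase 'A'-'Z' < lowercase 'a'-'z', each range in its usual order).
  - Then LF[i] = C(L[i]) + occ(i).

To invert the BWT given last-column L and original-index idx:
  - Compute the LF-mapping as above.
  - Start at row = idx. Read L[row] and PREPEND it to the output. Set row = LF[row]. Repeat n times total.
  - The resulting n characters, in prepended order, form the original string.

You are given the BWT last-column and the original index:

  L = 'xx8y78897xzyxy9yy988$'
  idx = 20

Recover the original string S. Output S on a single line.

LF mapping: 11 12 3 15 1 4 5 8 2 13 20 16 14 17 9 18 19 10 6 7 0
Walk LF starting at row 20, prepending L[row]:
  step 1: row=20, L[20]='$', prepend. Next row=LF[20]=0
  step 2: row=0, L[0]='x', prepend. Next row=LF[0]=11
  step 3: row=11, L[11]='y', prepend. Next row=LF[11]=16
  step 4: row=16, L[16]='y', prepend. Next row=LF[16]=19
  step 5: row=19, L[19]='8', prepend. Next row=LF[19]=7
  step 6: row=7, L[7]='9', prepend. Next row=LF[7]=8
  step 7: row=8, L[8]='7', prepend. Next row=LF[8]=2
  step 8: row=2, L[2]='8', prepend. Next row=LF[2]=3
  step 9: row=3, L[3]='y', prepend. Next row=LF[3]=15
  step 10: row=15, L[15]='y', prepend. Next row=LF[15]=18
  step 11: row=18, L[18]='8', prepend. Next row=LF[18]=6
  step 12: row=6, L[6]='8', prepend. Next row=LF[6]=5
  step 13: row=5, L[5]='8', prepend. Next row=LF[5]=4
  step 14: row=4, L[4]='7', prepend. Next row=LF[4]=1
  step 15: row=1, L[1]='x', prepend. Next row=LF[1]=12
  step 16: row=12, L[12]='x', prepend. Next row=LF[12]=14
  step 17: row=14, L[14]='9', prepend. Next row=LF[14]=9
  step 18: row=9, L[9]='x', prepend. Next row=LF[9]=13
  step 19: row=13, L[13]='y', prepend. Next row=LF[13]=17
  step 20: row=17, L[17]='9', prepend. Next row=LF[17]=10
  step 21: row=10, L[10]='z', prepend. Next row=LF[10]=20
Reversed output: z9yx9xx7888yy8798yyx$

Answer: z9yx9xx7888yy8798yyx$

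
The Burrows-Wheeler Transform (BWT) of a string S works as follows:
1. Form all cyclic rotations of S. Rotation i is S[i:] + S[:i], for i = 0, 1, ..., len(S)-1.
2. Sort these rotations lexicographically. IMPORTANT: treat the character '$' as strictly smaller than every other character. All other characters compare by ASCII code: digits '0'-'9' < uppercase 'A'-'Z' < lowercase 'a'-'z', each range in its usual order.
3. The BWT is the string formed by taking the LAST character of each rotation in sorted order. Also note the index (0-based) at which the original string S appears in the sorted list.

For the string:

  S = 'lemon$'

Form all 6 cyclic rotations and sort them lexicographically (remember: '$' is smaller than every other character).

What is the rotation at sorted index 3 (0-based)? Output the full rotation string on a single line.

All 6 rotations (rotation i = S[i:]+S[:i]):
  rot[0] = lemon$
  rot[1] = emon$l
  rot[2] = mon$le
  rot[3] = on$lem
  rot[4] = n$lemo
  rot[5] = $lemon
Sorted (with $ < everything):
  sorted[0] = $lemon
  sorted[1] = emon$l
  sorted[2] = lemon$
  sorted[3] = mon$le
  sorted[4] = n$lemo
  sorted[5] = on$lem
sorted[3] = mon$le

Answer: mon$le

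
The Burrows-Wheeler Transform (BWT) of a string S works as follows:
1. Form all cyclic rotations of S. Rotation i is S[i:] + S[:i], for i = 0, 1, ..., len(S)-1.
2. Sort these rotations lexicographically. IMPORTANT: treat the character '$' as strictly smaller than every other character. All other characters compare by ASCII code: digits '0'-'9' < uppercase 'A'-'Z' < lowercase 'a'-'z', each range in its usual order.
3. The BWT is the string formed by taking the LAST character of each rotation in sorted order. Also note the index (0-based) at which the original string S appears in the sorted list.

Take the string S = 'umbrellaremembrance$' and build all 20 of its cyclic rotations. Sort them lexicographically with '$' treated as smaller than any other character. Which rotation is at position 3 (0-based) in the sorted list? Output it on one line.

All 20 rotations (rotation i = S[i:]+S[:i]):
  rot[0] = umbrellaremembrance$
  rot[1] = mbrellaremembrance$u
  rot[2] = brellaremembrance$um
  rot[3] = rellaremembrance$umb
  rot[4] = ellaremembrance$umbr
  rot[5] = llaremembrance$umbre
  rot[6] = laremembrance$umbrel
  rot[7] = aremembrance$umbrell
  rot[8] = remembrance$umbrella
  rot[9] = emembrance$umbrellar
  rot[10] = membrance$umbrellare
  rot[11] = embrance$umbrellarem
  rot[12] = mbrance$umbrellareme
  rot[13] = brance$umbrellaremem
  rot[14] = rance$umbrellarememb
  rot[15] = ance$umbrellaremembr
  rot[16] = nce$umbrellaremembra
  rot[17] = ce$umbrellaremembran
  rot[18] = e$umbrellaremembranc
  rot[19] = $umbrellaremembrance
Sorted (with $ < everything):
  sorted[0] = $umbrellaremembrance
  sorted[1] = ance$umbrellaremembr
  sorted[2] = aremembrance$umbrell
  sorted[3] = brance$umbrellaremem
  sorted[4] = brellaremembrance$um
  sorted[5] = ce$umbrellaremembran
  sorted[6] = e$umbrellaremembranc
  sorted[7] = ellaremembrance$umbr
  sorted[8] = embrance$umbrellarem
  sorted[9] = emembrance$umbrellar
  sorted[10] = laremembrance$umbrel
  sorted[11] = llaremembrance$umbre
  sorted[12] = mbrance$umbrellareme
  sorted[13] = mbrellaremembrance$u
  sorted[14] = membrance$umbrellare
  sorted[15] = nce$umbrellaremembra
  sorted[16] = rance$umbrellarememb
  sorted[17] = rellaremembrance$umb
  sorted[18] = remembrance$umbrella
  sorted[19] = umbrellaremembrance$
sorted[3] = brance$umbrellaremem

Answer: brance$umbrellaremem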